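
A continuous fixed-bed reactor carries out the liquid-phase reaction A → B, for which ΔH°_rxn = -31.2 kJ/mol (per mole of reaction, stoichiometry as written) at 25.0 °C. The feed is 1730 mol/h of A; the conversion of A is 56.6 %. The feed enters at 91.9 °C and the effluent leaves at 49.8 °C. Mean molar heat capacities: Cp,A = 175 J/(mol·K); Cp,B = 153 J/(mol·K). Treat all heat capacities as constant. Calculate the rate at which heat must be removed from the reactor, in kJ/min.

Extent of reaction ξ = 0.566 × 1730 = 979.18 mol/h
Reaction term: ξ·ΔH°_rxn = 979.18 × -31.2 = -30550 kJ/h
Sensible, feed 91.9→25 °C: -20254 kJ/h
Outlet flows (mol/h): A 750.82, B 979.18
Sensible, products 25→49.8 °C: 6974 kJ/h
Q = ΔH = -43830 kJ/h = -12.175 kW
Heat removed = 730.51 kJ/min

Q_out = 731 kJ/min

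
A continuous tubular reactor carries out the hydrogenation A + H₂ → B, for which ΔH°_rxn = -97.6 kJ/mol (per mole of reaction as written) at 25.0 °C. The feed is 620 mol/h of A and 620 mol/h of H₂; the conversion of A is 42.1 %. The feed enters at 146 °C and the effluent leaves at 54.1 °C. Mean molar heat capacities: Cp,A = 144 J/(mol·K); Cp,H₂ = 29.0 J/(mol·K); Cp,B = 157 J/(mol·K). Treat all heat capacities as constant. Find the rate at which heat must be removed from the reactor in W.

Q_out = 9850 W

Extent of reaction ξ = 0.421 × 620 = 261.02 mol/h
Reaction term: ξ·ΔH°_rxn = 261.02 × -97.6 = -25476 kJ/h
Sensible, feed 146→25 °C: -12978 kJ/h
Outlet flows (mol/h): A 358.98, H₂ 358.98, B 261.02
Sensible, products 25→54.1 °C: 2999.7 kJ/h
Q = ΔH = -35454 kJ/h = -9.8484 kW
Heat removed = 9848.4 W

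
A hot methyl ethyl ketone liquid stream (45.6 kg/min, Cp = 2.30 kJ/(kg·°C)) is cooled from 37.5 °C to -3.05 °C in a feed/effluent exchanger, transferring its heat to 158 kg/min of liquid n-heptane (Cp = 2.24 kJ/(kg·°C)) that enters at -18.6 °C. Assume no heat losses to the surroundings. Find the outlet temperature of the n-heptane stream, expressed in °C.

T_c,out = -6.58 °C

Heat released by hot stream: Q = 45.6 × 2.30 × (37.5 − -3.05) = 4252.9 kJ/min
Energy balance on cold side (adiabatic exchanger): Q = ṁ_c·Cp_c·(T_c,out − T_c,in)
T_c,out = -18.6 + 4252.9/(158 × 2.24) = -6.5835 °C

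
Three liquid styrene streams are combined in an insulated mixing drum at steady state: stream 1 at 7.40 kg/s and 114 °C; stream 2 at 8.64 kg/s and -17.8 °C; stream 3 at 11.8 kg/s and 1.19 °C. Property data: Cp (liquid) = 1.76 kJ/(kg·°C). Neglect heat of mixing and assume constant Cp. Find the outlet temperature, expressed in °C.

No heat crosses the boundary, so H_out = H_in.
Σ ṁᵢCp,ᵢTᵢ = 7.40×1.76×114 + 8.64×1.76×-17.8 + 11.8×1.76×1.19 = 1238.8
Σ ṁᵢCp,ᵢ = 7.40×1.76 + 8.64×1.76 + 11.8×1.76 = 48.998
T_out = 1238.8 / 48.998 = 25.282 °C

T_out = 25.3 °C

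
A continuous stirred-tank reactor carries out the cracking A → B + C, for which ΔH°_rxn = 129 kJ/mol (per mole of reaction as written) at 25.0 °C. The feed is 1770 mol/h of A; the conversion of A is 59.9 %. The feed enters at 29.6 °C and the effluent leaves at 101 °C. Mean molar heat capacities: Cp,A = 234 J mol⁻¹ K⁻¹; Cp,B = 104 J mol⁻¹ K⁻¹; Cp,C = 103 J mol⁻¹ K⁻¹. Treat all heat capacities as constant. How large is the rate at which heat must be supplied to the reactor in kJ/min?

Extent of reaction ξ = 0.599 × 1770 = 1060.2 mol/h
Reaction term: ξ·ΔH°_rxn = 1060.2 × 129 = 136770 kJ/h
Sensible, feed 29.6→25 °C: -1905.2 kJ/h
Outlet flows (mol/h): A 709.77, B 1060.2, C 1060.2
Sensible, products 25→101 °C: 29302 kJ/h
Q = ΔH = 164170 kJ/h = 45.602 kW
Heat supplied = 2736.1 kJ/min

Q_in = 2740 kJ/min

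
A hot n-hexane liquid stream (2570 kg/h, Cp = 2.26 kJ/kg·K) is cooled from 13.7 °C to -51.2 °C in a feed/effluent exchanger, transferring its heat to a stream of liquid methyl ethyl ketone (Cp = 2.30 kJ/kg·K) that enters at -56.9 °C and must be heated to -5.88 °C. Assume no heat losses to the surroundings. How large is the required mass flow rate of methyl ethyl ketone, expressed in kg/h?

ṁ_c = 3210 kg/h

Heat released by hot stream: Q = 2570 × 2.26 × (13.7 − -51.2) = 376950 kJ/h
Energy balance on cold side (adiabatic exchanger): Q = ṁ_c·Cp_c·(T_c,out − T_c,in)
ṁ_c = 376950 / [2.30 × (-5.88 − -56.9)] = 3212.3 kg/h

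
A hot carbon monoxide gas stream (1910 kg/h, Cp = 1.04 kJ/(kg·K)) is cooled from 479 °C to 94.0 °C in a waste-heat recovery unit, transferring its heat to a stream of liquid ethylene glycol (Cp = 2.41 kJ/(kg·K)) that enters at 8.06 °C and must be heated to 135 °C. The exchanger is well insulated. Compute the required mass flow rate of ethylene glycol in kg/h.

ṁ_c = 2500 kg/h

Heat released by hot stream: Q = 1910 × 1.04 × (479 − 94.0) = 764760 kJ/h
Energy balance on cold side (adiabatic exchanger): Q = ṁ_c·Cp_c·(T_c,out − T_c,in)
ṁ_c = 764760 / [2.41 × (135 − 8.06)] = 2499.8 kg/h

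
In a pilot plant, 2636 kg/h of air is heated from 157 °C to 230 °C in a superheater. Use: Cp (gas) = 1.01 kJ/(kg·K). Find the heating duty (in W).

Q = ṁ·Cp·ΔT = 2636 × 1.01 × (230 − 157) = 194350 kJ/h
Converting: 194350 / 3600 s = 53.987 kW
Heating duty = 53987 W

Q = 54000 W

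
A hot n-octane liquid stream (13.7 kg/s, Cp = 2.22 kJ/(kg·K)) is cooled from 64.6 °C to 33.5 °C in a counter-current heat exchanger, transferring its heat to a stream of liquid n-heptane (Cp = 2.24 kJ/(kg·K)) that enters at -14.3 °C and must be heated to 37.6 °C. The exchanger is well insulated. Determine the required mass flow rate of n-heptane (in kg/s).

ṁ_c = 8.14 kg/s

Heat released by hot stream: Q = 13.7 × 2.22 × (64.6 − 33.5) = 945.88 kJ/s
Energy balance on cold side (adiabatic exchanger): Q = ṁ_c·Cp_c·(T_c,out − T_c,in)
ṁ_c = 945.88 / [2.24 × (37.6 − -14.3)] = 8.1361 kg/s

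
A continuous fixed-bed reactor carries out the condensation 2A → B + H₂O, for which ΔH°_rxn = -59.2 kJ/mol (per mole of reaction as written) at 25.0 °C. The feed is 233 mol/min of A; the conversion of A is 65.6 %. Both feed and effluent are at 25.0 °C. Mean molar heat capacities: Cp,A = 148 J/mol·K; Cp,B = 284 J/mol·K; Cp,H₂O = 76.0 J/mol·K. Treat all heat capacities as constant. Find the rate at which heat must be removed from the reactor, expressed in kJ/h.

Extent of reaction ξ = 0.656 × 233 / 2 = 76.424 mol/min
Reaction term: ξ·ΔH°_rxn = 76.424 × -59.2 = -4524.3 kJ/min
Q = ΔH = -4524.3 kJ/min = -75.405 kW
Heat removed = 271460 kJ/h

Q_out = 271000 kJ/h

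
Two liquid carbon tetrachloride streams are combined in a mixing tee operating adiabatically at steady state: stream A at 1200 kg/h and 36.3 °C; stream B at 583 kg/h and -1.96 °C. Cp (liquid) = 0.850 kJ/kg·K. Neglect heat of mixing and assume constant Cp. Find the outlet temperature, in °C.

Energy balance with Q = 0: Σ ṁᵢCp,ᵢ(T_out − Tᵢ) = 0
T_out = Σ ṁᵢCp,ᵢTᵢ / Σ ṁᵢCp,ᵢ
      = 36055 / 1515.5 = 23.79 °C

T_out = 23.8 °C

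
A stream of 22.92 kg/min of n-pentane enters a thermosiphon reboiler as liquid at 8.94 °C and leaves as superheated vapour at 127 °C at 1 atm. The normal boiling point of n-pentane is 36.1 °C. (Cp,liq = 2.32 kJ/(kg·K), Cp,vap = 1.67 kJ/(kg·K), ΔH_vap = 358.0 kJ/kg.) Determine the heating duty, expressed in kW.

Q = 219 kW

liquid 8.94→36.1 °C: 63.011 kJ/kg
vaporisation at 36.1 °C: 358 kJ/kg
vapour 36.1→127 °C: 151.8 kJ/kg
Δh = 63.011 + 358 + 151.8 = 572.81 kJ/kg
Q = ṁ·Δh = 22.92 kg/min × 572.81 kJ/kg = 13129 kJ/min
|Q| = 218.82 kW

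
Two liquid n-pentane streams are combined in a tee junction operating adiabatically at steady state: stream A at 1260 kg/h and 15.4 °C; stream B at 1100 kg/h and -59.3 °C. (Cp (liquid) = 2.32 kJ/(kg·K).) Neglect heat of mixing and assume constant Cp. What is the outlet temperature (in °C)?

Energy balance with Q = 0: Σ ṁᵢCp,ᵢ(T_out − Tᵢ) = 0
Σ ṁᵢCp,ᵢTᵢ = 1260×2.32×15.4 + 1100×2.32×-59.3 = -106320
Σ ṁᵢCp,ᵢ = 1260×2.32 + 1100×2.32 = 5475.2
T_out = -106320 / 5475.2 = -19.418 °C

T_out = -19.4 °C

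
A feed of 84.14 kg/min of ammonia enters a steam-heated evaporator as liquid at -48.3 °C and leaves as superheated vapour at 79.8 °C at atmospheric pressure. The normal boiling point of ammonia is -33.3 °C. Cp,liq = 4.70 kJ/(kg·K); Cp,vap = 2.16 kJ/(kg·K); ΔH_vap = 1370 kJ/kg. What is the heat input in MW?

Q = 2.36 MW

liquid -48.3→-33.3 °C: 70.5 kJ/kg
vaporisation at -33.3 °C: 1370 kJ/kg
vapour -33.3→79.8 °C: 244.3 kJ/kg
Δh = 70.5 + 1370 + 244.3 = 1684.8 kJ/kg
Q = ṁ·Δh = 84.14 kg/min × 1684.8 kJ/kg = 141760 kJ/min
|Q| = 2362.6 kW = 2.3626 MW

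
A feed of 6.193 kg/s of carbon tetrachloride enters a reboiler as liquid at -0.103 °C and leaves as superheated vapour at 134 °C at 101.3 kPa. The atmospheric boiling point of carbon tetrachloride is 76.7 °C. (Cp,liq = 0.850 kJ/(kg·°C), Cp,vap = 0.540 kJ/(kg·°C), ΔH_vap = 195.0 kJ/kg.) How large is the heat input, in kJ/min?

liquid -0.103→76.7 °C: 65.283 kJ/kg
vaporisation at 76.7 °C: 195 kJ/kg
vapour 76.7→134 °C: 30.942 kJ/kg
Δh = 65.283 + 195 + 30.942 = 291.22 kJ/kg
Q = ṁ·Δh = 6.193 kg/s × 291.22 kJ/kg = 1803.6 kJ/s
|Q| = 1803.6 kW = 108210 kJ/min

Q = 108000 kJ/min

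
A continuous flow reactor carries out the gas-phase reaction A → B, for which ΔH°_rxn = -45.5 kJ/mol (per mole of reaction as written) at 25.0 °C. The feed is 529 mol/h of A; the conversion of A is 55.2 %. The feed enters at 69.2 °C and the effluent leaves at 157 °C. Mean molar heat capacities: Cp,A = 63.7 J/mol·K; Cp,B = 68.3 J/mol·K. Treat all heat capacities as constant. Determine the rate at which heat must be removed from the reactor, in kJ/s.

Q_out = 2.82 kJ/s

Extent of reaction ξ = 0.552 × 529 = 292.01 mol/h
Reaction term: ξ·ΔH°_rxn = 292.01 × -45.5 = -13286 kJ/h
Sensible, feed 69.2→25 °C: -1489.4 kJ/h
Outlet flows (mol/h): A 236.99, B 292.01
Sensible, products 25→157 °C: 4625.4 kJ/h
Q = ΔH = -10150 kJ/h = -2.8196 kW
Heat removed = 2.8196 kJ/s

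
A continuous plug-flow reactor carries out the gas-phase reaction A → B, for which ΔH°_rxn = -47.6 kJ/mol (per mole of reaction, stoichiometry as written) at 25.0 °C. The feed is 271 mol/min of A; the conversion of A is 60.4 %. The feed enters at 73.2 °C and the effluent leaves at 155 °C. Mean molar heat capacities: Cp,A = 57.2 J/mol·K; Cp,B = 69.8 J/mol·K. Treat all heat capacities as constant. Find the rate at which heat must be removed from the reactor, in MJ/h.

Extent of reaction ξ = 0.604 × 271 = 163.68 mol/min
Reaction term: ξ·ΔH°_rxn = 163.68 × -47.6 = -7791.4 kJ/min
Sensible, feed 73.2→25 °C: -747.16 kJ/min
Outlet flows (mol/min): A 107.32, B 163.68
Sensible, products 25→155 °C: 2283.3 kJ/min
Q = ΔH = -6255.2 kJ/min = -104.25 kW
Heat removed = 375.31 MJ/h

Q_out = 375 MJ/h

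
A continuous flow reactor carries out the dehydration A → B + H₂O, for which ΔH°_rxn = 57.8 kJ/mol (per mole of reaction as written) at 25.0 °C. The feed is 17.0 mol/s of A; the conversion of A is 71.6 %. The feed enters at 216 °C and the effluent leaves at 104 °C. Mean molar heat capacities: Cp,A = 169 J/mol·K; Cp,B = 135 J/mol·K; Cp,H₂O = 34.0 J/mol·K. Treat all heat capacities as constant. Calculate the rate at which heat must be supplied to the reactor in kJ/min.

Extent of reaction ξ = 0.716 × 17.0 = 12.172 mol/s
Reaction term: ξ·ΔH°_rxn = 12.172 × 57.8 = 703.54 kJ/s
Sensible, feed 216→25 °C: -548.74 kJ/s
Outlet flows (mol/s): A 4.828, B 12.172, H₂O 12.172
Sensible, products 25→104 °C: 226.97 kJ/s
Q = ΔH = 381.77 kJ/s = 381.77 kW
Heat supplied = 22906 kJ/min

Q_in = 22900 kJ/min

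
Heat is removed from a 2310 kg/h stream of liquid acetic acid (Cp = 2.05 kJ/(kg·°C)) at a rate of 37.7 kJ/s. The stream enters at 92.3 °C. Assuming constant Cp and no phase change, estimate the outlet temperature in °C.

Q = 37.7 kJ/s = 135720 kJ/h
ΔT = Q/(ṁ·Cp) = 135720/(2310×2.05) = 28.66 K
T_out = 92.3 − 28.66 = 63.64 °C

T_out = 63.6 °C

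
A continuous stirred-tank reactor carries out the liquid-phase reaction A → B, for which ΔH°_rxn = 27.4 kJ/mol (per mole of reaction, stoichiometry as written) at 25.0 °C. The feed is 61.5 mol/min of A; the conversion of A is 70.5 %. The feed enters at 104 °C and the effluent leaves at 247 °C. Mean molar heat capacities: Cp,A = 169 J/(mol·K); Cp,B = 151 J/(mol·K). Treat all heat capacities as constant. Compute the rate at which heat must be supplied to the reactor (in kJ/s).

Extent of reaction ξ = 0.705 × 61.5 = 43.357 mol/min
Reaction term: ξ·ΔH°_rxn = 43.357 × 27.4 = 1188 kJ/min
Sensible, feed 104→25 °C: -821.09 kJ/min
Outlet flows (mol/min): A 18.143, B 43.357
Sensible, products 25→247 °C: 2134.1 kJ/min
Q = ΔH = 2501 kJ/min = 41.683 kW
Heat supplied = 41.683 kJ/s

Q_in = 41.7 kJ/s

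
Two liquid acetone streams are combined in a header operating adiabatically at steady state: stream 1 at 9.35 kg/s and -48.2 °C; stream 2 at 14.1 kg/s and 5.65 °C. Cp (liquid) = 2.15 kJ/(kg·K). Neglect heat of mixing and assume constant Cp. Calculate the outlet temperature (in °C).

T_out = -15.8 °C

Adiabatic, steady state ⇒ Σ ṁᵢCp,ᵢ(T_out − Tᵢ) = 0
Σ ṁᵢCp,ᵢTᵢ = 9.35×2.15×-48.2 + 14.1×2.15×5.65 = -797.66
Σ ṁᵢCp,ᵢ = 9.35×2.15 + 14.1×2.15 = 50.417
T_out = -797.66 / 50.417 = -15.821 °C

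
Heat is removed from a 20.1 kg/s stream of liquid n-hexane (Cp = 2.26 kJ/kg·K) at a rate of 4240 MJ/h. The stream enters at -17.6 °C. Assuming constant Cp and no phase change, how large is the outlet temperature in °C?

T_out = -43.5 °C

Q = 4240 MJ/h = 1177.8 kJ/s
ΔT = Q/(ṁ·Cp) = 1177.8/(20.1×2.26) = 25.927 K
T_out = -17.6 − 25.927 = -43.527 °C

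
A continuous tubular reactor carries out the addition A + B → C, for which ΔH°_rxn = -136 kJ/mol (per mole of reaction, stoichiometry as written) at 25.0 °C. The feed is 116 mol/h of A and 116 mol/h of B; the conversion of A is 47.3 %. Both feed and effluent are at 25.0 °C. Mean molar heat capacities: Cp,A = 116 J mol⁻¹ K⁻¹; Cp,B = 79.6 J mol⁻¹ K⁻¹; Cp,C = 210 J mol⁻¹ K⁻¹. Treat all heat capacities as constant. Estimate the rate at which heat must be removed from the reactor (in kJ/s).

Q_out = 2.07 kJ/s

Extent of reaction ξ = 0.473 × 116 = 54.868 mol/h
Reaction term: ξ·ΔH°_rxn = 54.868 × -136 = -7462 kJ/h
Q = ΔH = -7462 kJ/h = -2.0728 kW
Heat removed = 2.0728 kJ/s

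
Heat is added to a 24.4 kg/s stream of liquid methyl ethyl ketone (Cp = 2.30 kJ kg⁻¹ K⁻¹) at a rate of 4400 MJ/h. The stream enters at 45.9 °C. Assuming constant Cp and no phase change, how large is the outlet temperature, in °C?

Q = 4400 MJ/h = 1222.2 kJ/s
ΔT = Q/(ṁ·Cp) = 1222.2/(24.4×2.30) = 21.779 K
T_out = 45.9 + 21.779 = 67.679 °C

T_out = 67.7 °C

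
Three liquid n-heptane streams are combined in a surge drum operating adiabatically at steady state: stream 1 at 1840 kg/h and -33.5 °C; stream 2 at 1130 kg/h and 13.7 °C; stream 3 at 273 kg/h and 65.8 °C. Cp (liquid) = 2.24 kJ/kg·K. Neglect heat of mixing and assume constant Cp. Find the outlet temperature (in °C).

T_out = -8.69 °C

Adiabatic, steady state ⇒ Σ ṁᵢCp,ᵢ(T_out − Tᵢ) = 0
T_out = Σ ṁᵢCp,ᵢTᵢ / Σ ṁᵢCp,ᵢ
      = -63158 / 7264.3 = -8.6943 °C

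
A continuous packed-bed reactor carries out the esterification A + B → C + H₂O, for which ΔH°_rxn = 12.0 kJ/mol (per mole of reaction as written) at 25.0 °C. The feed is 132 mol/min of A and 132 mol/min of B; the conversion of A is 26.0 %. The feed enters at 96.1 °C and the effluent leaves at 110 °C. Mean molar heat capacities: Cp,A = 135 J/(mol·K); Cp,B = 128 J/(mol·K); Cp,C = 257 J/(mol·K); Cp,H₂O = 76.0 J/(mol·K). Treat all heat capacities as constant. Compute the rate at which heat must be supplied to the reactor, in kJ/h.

Extent of reaction ξ = 0.260 × 132 = 34.32 mol/min
Reaction term: ξ·ΔH°_rxn = 34.32 × 12.0 = 411.84 kJ/min
Sensible, feed 96.1→25 °C: -2468.3 kJ/min
Outlet flows (mol/min): A 97.68, B 97.68, C 34.32, H₂O 34.32
Sensible, products 25→110 °C: 3155.1 kJ/min
Q = ΔH = 1098.6 kJ/min = 18.31 kW
Heat supplied = 65916 kJ/h

Q_in = 65900 kJ/h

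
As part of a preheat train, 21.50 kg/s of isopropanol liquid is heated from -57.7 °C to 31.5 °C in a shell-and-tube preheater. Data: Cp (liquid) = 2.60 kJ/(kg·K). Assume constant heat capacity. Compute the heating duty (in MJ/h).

Q = ṁ·Cp·ΔT = 21.50 × 2.60 × (31.5 − -57.7) = 4986.3 kJ/s
Heating duty = 17951 MJ/h

Q = 18000 MJ/h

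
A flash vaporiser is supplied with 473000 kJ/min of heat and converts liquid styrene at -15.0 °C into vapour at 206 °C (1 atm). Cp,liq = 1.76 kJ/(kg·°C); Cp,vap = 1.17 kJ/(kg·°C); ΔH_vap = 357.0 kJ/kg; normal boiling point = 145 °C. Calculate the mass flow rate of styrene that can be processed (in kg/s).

Δh = 1.76×(145−-15.0) + 357.0 + 1.17×(206−145) = 709.97 kJ/kg
Q = 473000 kJ/min = 7883.3 kJ/s = 7883.3 kJ/s
ṁ = Q/Δh = 7883.3 / 709.97 = 11.104 kg/s

ṁ = 11.1 kg/s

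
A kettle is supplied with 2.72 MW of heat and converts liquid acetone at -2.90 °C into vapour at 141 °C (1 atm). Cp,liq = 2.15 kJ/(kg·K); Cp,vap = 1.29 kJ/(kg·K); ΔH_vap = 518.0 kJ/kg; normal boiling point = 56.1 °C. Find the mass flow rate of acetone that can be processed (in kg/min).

ṁ = 216 kg/min

Δh = 2.15×(56.1−-2.90) + 518.0 + 1.29×(141−56.1) = 754.37 kJ/kg
Q = 2.72 MW = 2720 kJ/s = 163200 kJ/min
ṁ = Q/Δh = 163200 / 754.37 = 216.34 kg/min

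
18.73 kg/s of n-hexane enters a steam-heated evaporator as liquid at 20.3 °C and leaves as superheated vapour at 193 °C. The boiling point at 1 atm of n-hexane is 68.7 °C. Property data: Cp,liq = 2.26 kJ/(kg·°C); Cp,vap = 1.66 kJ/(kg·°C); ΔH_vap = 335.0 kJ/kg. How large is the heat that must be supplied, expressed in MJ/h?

Q = 43900 MJ/h

liquid 20.3→68.7 °C: 109.38 kJ/kg
vaporisation at 68.7 °C: 335 kJ/kg
vapour 68.7→193 °C: 206.34 kJ/kg
Δh = 109.38 + 335 + 206.34 = 650.72 kJ/kg
Q = ṁ·Δh = 18.73 kg/s × 650.72 kJ/kg = 12188 kJ/s
|Q| = 12188 kW = 43877 MJ/h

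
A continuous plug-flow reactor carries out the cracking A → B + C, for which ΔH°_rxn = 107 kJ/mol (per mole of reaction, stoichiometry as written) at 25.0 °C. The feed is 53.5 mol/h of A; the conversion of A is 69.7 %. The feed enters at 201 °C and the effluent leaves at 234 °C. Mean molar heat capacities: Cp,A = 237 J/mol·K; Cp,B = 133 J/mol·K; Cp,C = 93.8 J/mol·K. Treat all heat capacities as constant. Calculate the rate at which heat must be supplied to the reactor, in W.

Extent of reaction ξ = 0.697 × 53.5 = 37.289 mol/h
Reaction term: ξ·ΔH°_rxn = 37.289 × 107 = 3990 kJ/h
Sensible, feed 201→25 °C: -2231.6 kJ/h
Outlet flows (mol/h): A 16.211, B 37.289, C 37.289
Sensible, products 25→234 °C: 2570.5 kJ/h
Q = ΔH = 4328.9 kJ/h = 1.2025 kW
Heat supplied = 1202.5 W

Q_in = 1200 W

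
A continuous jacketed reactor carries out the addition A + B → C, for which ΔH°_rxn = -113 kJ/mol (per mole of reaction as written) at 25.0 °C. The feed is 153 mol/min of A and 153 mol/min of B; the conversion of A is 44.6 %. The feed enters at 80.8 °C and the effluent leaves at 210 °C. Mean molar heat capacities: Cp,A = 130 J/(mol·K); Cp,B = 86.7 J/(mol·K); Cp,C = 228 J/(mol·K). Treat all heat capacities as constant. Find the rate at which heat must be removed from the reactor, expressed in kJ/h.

Extent of reaction ξ = 0.446 × 153 = 68.238 mol/min
Reaction term: ξ·ΔH°_rxn = 68.238 × -113 = -7710.9 kJ/min
Sensible, feed 80.8→25 °C: -1850.1 kJ/min
Outlet flows (mol/min): A 84.762, B 84.762, C 68.238
Sensible, products 25→210 °C: 6276.3 kJ/min
Q = ΔH = -3284.6 kJ/min = -54.743 kW
Heat removed = 197080 kJ/h

Q_out = 197000 kJ/h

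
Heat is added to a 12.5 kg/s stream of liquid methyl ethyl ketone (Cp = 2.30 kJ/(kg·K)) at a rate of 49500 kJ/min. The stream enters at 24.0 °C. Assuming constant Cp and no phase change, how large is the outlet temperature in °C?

Q = 49500 kJ/min = 825 kJ/s
ΔT = Q/(ṁ·Cp) = 825/(12.5×2.30) = 28.696 K
T_out = 24.0 + 28.696 = 52.696 °C

T_out = 52.7 °C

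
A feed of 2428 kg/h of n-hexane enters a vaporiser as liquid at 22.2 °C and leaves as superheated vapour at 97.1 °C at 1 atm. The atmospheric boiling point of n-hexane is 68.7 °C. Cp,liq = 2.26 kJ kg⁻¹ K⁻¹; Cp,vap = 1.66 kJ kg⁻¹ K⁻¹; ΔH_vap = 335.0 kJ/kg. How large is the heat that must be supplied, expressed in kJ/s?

liquid 22.2→68.7 °C: 105.09 kJ/kg
vaporisation at 68.7 °C: 335 kJ/kg
vapour 68.7→97.1 °C: 47.144 kJ/kg
Δh = 105.09 + 335 + 47.144 = 487.23 kJ/kg
Q = ṁ·Δh = 2428 kg/h × 487.23 kJ/kg = 1.183e+06 kJ/h
|Q| = 328.61 kW

Q = 329 kJ/s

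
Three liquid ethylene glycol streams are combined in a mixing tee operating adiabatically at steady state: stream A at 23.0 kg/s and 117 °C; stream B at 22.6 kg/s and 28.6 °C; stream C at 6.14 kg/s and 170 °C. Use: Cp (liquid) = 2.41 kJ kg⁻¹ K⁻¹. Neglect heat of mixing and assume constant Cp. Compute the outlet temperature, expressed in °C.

Energy balance with Q = 0: Σ ṁᵢCp,ᵢ(T_out − Tᵢ) = 0
T_out = Σ ṁᵢCp,ᵢTᵢ / Σ ṁᵢCp,ᵢ
      = 10559 / 124.69 = 84.676 °C

T_out = 84.7 °C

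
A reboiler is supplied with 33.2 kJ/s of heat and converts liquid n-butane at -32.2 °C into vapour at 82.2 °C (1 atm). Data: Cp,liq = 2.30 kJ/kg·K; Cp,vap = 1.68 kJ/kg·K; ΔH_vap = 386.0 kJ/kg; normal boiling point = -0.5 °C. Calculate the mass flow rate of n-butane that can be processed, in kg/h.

ṁ = 200 kg/h

Δh = 2.30×(-0.5−-32.2) + 386.0 + 1.68×(82.2−-0.5) = 597.85 kJ/kg
Q = 33.2 kJ/s = 33.2 kJ/s = 119520 kJ/h
ṁ = Q/Δh = 119520 / 597.85 = 199.92 kg/h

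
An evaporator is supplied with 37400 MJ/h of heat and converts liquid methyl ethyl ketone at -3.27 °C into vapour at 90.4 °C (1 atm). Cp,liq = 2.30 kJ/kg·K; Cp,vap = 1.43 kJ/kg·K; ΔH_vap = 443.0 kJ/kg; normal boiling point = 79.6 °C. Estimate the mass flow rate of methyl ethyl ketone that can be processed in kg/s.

Δh = 2.30×(79.6−-3.27) + 443.0 + 1.43×(90.4−79.6) = 649.04 kJ/kg
Q = 37400 MJ/h = 10389 kJ/s = 10389 kJ/s
ṁ = Q/Δh = 10389 / 649.04 = 16.006 kg/s

ṁ = 16.0 kg/s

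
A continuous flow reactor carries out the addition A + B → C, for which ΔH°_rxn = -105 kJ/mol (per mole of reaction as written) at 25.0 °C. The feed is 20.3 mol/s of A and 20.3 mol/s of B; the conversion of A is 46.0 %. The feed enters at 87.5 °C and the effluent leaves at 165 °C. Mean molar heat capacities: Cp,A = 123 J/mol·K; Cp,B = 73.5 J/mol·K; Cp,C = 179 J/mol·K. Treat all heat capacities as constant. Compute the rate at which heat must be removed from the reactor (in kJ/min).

Extent of reaction ξ = 0.460 × 20.3 = 9.338 mol/s
Reaction term: ξ·ΔH°_rxn = 9.338 × -105 = -980.49 kJ/s
Sensible, feed 87.5→25 °C: -249.31 kJ/s
Outlet flows (mol/s): A 10.962, B 10.962, C 9.338
Sensible, products 25→165 °C: 535.57 kJ/s
Q = ΔH = -694.22 kJ/s = -694.22 kW
Heat removed = 41653 kJ/min

Q_out = 41700 kJ/min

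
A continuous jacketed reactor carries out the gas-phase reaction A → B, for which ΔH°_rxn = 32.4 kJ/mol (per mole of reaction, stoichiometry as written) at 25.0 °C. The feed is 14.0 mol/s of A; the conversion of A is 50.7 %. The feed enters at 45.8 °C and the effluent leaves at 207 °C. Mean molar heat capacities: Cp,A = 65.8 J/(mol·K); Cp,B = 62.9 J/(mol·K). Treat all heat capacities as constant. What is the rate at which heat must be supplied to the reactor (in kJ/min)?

Q_in = 22500 kJ/min

Extent of reaction ξ = 0.507 × 14.0 = 7.098 mol/s
Reaction term: ξ·ΔH°_rxn = 7.098 × 32.4 = 229.98 kJ/s
Sensible, feed 45.8→25 °C: -19.161 kJ/s
Outlet flows (mol/s): A 6.902, B 7.098
Sensible, products 25→207 °C: 163.91 kJ/s
Q = ΔH = 374.73 kJ/s = 374.73 kW
Heat supplied = 22484 kJ/min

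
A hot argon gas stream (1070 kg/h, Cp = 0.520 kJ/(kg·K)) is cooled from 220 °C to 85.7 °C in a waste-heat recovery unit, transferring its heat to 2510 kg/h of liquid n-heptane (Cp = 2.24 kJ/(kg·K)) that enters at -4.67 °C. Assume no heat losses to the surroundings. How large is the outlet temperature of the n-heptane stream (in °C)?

T_c,out = 8.62 °C

Heat released by hot stream: Q = 1070 × 0.520 × (220 − 85.7) = 74725 kJ/h
Energy balance on cold side (adiabatic exchanger): Q = ṁ_c·Cp_c·(T_c,out − T_c,in)
T_c,out = -4.67 + 74725/(2510 × 2.24) = 8.6205 °C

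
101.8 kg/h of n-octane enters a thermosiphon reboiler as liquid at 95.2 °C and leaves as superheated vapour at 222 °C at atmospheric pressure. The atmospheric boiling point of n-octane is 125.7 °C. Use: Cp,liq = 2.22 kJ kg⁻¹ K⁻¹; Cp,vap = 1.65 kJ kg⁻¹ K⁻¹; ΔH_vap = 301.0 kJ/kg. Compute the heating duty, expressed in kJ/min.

Q = 895 kJ/min

liquid 95.2→125.7 °C: 67.71 kJ/kg
vaporisation at 125.7 °C: 301 kJ/kg
vapour 125.7→222 °C: 158.89 kJ/kg
Δh = 67.71 + 301 + 158.89 = 527.61 kJ/kg
Q = ṁ·Δh = 101.8 kg/h × 527.61 kJ/kg = 53710 kJ/h
|Q| = 14.919 kW = 895.17 kJ/min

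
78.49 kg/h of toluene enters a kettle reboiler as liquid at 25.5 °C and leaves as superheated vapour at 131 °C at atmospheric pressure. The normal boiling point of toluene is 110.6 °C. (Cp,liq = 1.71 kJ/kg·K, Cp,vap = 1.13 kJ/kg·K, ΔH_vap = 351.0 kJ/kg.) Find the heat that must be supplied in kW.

Q = 11.3 kW

liquid 25.5→110.6 °C: 145.52 kJ/kg
vaporisation at 110.6 °C: 351 kJ/kg
vapour 110.6→131 °C: 23.052 kJ/kg
Δh = 145.52 + 351 + 23.052 = 519.57 kJ/kg
Q = ṁ·Δh = 78.49 kg/h × 519.57 kJ/kg = 40781 kJ/h
|Q| = 11.328 kW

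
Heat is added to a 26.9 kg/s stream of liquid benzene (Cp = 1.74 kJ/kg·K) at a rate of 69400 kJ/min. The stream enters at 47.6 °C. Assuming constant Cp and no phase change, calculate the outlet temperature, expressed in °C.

Q = 69400 kJ/min = 1156.7 kJ/s
ΔT = Q/(ṁ·Cp) = 1156.7/(26.9×1.74) = 24.712 K
T_out = 47.6 + 24.712 = 72.312 °C

T_out = 72.3 °C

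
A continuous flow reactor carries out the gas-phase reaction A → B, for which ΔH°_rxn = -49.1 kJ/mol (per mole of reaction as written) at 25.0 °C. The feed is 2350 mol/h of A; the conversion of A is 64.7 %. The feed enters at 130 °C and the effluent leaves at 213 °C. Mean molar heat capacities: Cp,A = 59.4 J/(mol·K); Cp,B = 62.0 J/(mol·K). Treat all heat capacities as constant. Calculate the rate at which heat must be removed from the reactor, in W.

Extent of reaction ξ = 0.647 × 2350 = 1520.5 mol/h
Reaction term: ξ·ΔH°_rxn = 1520.5 × -49.1 = -74654 kJ/h
Sensible, feed 130→25 °C: -14657 kJ/h
Outlet flows (mol/h): A 829.55, B 1520.5
Sensible, products 25→213 °C: 26986 kJ/h
Q = ΔH = -62325 kJ/h = -17.312 kW
Heat removed = 17312 W

Q_out = 17300 W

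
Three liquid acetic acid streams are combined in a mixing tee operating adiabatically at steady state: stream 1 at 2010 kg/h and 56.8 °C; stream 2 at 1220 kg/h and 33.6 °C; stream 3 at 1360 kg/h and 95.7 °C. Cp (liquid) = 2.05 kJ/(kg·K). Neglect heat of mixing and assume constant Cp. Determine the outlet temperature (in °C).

T_out = 62.2 °C

No heat crosses the boundary, so H_out = H_in.
T_out = Σ ṁᵢCp,ᵢTᵢ / Σ ṁᵢCp,ᵢ
      = 584890 / 9409.5 = 62.159 °C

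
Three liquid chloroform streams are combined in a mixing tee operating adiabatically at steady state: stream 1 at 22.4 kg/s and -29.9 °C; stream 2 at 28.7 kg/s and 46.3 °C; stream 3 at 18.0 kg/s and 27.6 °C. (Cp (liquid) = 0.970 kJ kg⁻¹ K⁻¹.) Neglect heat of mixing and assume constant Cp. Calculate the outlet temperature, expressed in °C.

No heat crosses the boundary, so H_out = H_in.
Σ ṁᵢCp,ᵢTᵢ = 22.4×0.970×-29.9 + 28.7×0.970×46.3 + 18.0×0.970×27.6 = 1121.2
Σ ṁᵢCp,ᵢ = 22.4×0.970 + 28.7×0.970 + 18.0×0.970 = 67.027
T_out = 1121.2 / 67.027 = 16.727 °C

T_out = 16.7 °C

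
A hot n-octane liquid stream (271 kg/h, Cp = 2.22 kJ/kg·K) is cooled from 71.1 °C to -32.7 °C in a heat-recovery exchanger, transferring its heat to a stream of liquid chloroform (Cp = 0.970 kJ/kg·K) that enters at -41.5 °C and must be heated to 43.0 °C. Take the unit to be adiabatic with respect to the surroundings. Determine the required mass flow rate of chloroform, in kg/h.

Heat released by hot stream: Q = 271 × 2.22 × (71.1 − -32.7) = 62448 kJ/h
Energy balance on cold side (adiabatic exchanger): Q = ṁ_c·Cp_c·(T_c,out − T_c,in)
ṁ_c = 62448 / [0.970 × (43.0 − -41.5)] = 761.89 kg/h

ṁ_c = 762 kg/h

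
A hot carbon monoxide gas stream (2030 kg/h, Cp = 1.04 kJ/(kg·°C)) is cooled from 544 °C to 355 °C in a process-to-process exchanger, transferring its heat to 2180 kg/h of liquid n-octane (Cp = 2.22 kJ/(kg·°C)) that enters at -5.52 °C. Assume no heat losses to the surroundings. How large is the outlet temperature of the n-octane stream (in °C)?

Heat released by hot stream: Q = 2030 × 1.04 × (544 − 355) = 399020 kJ/h
Energy balance on cold side (adiabatic exchanger): Q = ṁ_c·Cp_c·(T_c,out − T_c,in)
T_c,out = -5.52 + 399020/(2180 × 2.22) = 76.928 °C

T_c,out = 76.9 °C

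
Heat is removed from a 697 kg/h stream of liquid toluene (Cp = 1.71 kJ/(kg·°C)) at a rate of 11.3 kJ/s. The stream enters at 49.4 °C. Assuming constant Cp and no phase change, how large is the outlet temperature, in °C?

Q = 11.3 kJ/s = 40680 kJ/h
ΔT = Q/(ṁ·Cp) = 40680/(697×1.71) = 34.131 K
T_out = 49.4 − 34.131 = 15.269 °C

T_out = 15.3 °C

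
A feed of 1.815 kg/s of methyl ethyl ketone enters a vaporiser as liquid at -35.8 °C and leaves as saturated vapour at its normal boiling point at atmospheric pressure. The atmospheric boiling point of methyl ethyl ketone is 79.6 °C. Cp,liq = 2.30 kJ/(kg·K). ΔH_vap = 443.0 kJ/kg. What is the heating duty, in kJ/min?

liquid -35.8→79.6 °C: 265.42 kJ/kg
vaporisation at 79.6 °C: 443 kJ/kg
Δh = 265.42 + 443 = 708.42 kJ/kg
Q = ṁ·Δh = 1.815 kg/s × 708.42 kJ/kg = 1285.8 kJ/s
|Q| = 1285.8 kW = 77147 kJ/min

Q = 77100 kJ/min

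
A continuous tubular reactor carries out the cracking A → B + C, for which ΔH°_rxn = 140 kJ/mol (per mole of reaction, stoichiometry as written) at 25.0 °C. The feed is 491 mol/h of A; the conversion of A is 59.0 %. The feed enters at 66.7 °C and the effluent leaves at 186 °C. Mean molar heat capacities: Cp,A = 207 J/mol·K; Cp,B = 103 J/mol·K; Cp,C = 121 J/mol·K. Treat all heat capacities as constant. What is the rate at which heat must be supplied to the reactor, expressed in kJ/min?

Extent of reaction ξ = 0.590 × 491 = 289.69 mol/h
Reaction term: ξ·ΔH°_rxn = 289.69 × 140 = 40557 kJ/h
Sensible, feed 66.7→25 °C: -4238.3 kJ/h
Outlet flows (mol/h): A 201.31, B 289.69, C 289.69
Sensible, products 25→186 °C: 17156 kJ/h
Q = ΔH = 53475 kJ/h = 14.854 kW
Heat supplied = 891.25 kJ/min

Q_in = 891 kJ/min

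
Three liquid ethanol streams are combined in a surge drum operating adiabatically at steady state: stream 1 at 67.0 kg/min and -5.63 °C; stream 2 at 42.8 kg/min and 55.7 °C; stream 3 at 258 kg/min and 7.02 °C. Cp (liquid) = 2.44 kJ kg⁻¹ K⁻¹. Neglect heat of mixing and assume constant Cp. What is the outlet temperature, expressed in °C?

T_out = 10.4 °C

Adiabatic, steady state ⇒ Σ ṁᵢCp,ᵢ(T_out − Tᵢ) = 0
T_out = Σ ṁᵢCp,ᵢTᵢ / Σ ṁᵢCp,ᵢ
      = 9315.7 / 897.43 = 10.38 °C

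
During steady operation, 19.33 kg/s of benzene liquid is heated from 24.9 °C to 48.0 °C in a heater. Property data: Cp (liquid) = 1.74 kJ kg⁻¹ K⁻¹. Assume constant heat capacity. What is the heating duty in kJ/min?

Q = ṁ·Cp·ΔT = 19.33 × 1.74 × (48.0 − 24.9) = 776.95 kJ/s
Heating duty = 46617 kJ/min

Q = 46600 kJ/min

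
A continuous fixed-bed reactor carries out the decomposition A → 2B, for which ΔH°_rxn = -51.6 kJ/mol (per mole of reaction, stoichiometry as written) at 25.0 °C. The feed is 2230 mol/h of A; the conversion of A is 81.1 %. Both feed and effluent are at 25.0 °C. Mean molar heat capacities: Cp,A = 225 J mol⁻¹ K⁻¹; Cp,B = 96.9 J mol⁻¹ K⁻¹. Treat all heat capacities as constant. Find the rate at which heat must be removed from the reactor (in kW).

Extent of reaction ξ = 0.811 × 2230 = 1808.5 mol/h
Reaction term: ξ·ΔH°_rxn = 1808.5 × -51.6 = -93320 kJ/h
Q = ΔH = -93320 kJ/h = -25.922 kW
Heat removed = 25.922 kW

Q_out = 25.9 kW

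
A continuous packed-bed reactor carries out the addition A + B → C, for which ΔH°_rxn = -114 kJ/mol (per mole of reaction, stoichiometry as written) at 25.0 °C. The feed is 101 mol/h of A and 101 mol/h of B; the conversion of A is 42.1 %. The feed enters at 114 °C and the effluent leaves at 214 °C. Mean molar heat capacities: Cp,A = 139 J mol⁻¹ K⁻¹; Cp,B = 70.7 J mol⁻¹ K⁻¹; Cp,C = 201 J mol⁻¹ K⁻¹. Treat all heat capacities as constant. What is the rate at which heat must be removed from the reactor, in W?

Extent of reaction ξ = 0.421 × 101 = 42.521 mol/h
Reaction term: ξ·ΔH°_rxn = 42.521 × -114 = -4847.4 kJ/h
Sensible, feed 114→25 °C: -1885 kJ/h
Outlet flows (mol/h): A 58.479, B 58.479, C 42.521
Sensible, products 25→214 °C: 3933 kJ/h
Q = ΔH = -2799.3 kJ/h = -0.77759 kW
Heat removed = 777.59 W

Q_out = 778 W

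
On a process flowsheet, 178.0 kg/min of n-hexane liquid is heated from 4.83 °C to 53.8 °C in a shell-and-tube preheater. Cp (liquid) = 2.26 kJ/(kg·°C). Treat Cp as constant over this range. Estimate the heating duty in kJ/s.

Q = ṁ·Cp·ΔT = 178.0 × 2.26 × (53.8 − 4.83) = 19700 kJ/min
Converting: 19700 / 60 s = 328.33 kW

Q = 328 kJ/s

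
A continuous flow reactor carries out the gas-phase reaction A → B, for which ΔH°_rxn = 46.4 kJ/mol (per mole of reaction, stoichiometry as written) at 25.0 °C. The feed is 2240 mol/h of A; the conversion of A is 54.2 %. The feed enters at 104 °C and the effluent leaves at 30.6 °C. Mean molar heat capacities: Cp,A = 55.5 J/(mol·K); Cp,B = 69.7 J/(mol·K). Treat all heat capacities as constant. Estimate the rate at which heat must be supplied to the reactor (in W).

Q_in = 13100 W

Extent of reaction ξ = 0.542 × 2240 = 1214.1 mol/h
Reaction term: ξ·ΔH°_rxn = 1214.1 × 46.4 = 56333 kJ/h
Sensible, feed 104→25 °C: -9821.3 kJ/h
Outlet flows (mol/h): A 1025.9, B 1214.1
Sensible, products 25→30.6 °C: 792.74 kJ/h
Q = ΔH = 47305 kJ/h = 13.14 kW
Heat supplied = 13140 W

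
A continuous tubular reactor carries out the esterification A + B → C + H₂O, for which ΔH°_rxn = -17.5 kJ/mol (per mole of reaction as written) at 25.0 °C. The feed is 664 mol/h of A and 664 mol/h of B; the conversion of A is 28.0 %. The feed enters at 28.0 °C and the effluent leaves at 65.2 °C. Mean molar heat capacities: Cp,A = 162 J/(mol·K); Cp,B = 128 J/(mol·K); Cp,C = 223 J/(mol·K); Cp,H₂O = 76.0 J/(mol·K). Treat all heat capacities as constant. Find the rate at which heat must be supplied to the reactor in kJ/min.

Extent of reaction ξ = 0.280 × 664 = 185.92 mol/h
Reaction term: ξ·ΔH°_rxn = 185.92 × -17.5 = -3253.6 kJ/h
Sensible, feed 28.0→25 °C: -577.68 kJ/h
Outlet flows (mol/h): A 478.08, B 478.08, C 185.92, H₂O 185.92
Sensible, products 25→65.2 °C: 7808.2 kJ/h
Q = ΔH = 3976.9 kJ/h = 1.1047 kW
Heat supplied = 66.282 kJ/min

Q_in = 66.3 kJ/min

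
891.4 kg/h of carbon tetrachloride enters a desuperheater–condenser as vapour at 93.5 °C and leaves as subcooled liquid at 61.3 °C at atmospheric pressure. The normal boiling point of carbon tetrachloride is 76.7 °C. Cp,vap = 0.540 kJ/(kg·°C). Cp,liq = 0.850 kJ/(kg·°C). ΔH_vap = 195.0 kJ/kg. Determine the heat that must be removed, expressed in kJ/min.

Q_c = 3230 kJ/min

vapour 93.5→76.7 °C: -9.072 kJ/kg
condensation at 76.7 °C: -195 kJ/kg
liquid 76.7→61.3 °C: -13.09 kJ/kg
Δh = -9.072 + -195 + -13.09 = -217.16 kJ/kg
Q = ṁ·Δh = 891.4 kg/h × -217.16 kJ/kg = -193580 kJ/h
|Q| = 53.772 kW = 3226.3 kJ/min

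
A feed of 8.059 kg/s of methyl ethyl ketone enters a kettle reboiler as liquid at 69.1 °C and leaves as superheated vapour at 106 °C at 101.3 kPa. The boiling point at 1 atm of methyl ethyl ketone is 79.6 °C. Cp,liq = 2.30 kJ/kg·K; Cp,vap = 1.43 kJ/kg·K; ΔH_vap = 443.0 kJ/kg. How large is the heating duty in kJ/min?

liquid 69.1→79.6 °C: 24.15 kJ/kg
vaporisation at 79.6 °C: 443 kJ/kg
vapour 79.6→106 °C: 37.752 kJ/kg
Δh = 24.15 + 443 + 37.752 = 504.9 kJ/kg
Q = ṁ·Δh = 8.059 kg/s × 504.9 kJ/kg = 4069 kJ/s
|Q| = 4069 kW = 244140 kJ/min

Q = 244000 kJ/min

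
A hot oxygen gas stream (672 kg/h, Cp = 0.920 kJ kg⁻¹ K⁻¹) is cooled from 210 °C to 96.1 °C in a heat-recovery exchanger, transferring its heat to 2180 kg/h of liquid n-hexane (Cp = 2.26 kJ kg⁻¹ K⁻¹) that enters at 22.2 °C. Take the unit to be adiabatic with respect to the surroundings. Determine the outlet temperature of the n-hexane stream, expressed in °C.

T_c,out = 36.5 °C

Heat released by hot stream: Q = 672 × 0.920 × (210 − 96.1) = 70418 kJ/h
Energy balance on cold side (adiabatic exchanger): Q = ṁ_c·Cp_c·(T_c,out − T_c,in)
T_c,out = 22.2 + 70418/(2180 × 2.26) = 36.493 °C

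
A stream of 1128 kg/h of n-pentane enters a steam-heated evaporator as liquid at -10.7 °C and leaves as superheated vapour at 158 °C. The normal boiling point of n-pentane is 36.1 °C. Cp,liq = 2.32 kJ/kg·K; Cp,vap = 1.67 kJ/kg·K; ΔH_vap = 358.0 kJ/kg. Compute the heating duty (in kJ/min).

liquid -10.7→36.1 °C: 108.58 kJ/kg
vaporisation at 36.1 °C: 358 kJ/kg
vapour 36.1→158 °C: 203.57 kJ/kg
Δh = 108.58 + 358 + 203.57 = 670.15 kJ/kg
Q = ṁ·Δh = 1128 kg/h × 670.15 kJ/kg = 755930 kJ/h
|Q| = 209.98 kW = 12599 kJ/min

Q = 12600 kJ/min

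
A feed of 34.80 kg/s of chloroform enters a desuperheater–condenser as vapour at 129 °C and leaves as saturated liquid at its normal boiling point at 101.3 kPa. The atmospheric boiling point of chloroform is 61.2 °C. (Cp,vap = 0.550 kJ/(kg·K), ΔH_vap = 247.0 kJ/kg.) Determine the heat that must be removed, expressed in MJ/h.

vapour 129→61.2 °C: -37.29 kJ/kg
condensation at 61.2 °C: -247 kJ/kg
Δh = -37.29 + -247 = -284.29 kJ/kg
Q = ṁ·Δh = 34.80 kg/s × -284.29 kJ/kg = -9893.3 kJ/s
|Q| = 9893.3 kW = 35616 MJ/h

Q_c = 35600 MJ/h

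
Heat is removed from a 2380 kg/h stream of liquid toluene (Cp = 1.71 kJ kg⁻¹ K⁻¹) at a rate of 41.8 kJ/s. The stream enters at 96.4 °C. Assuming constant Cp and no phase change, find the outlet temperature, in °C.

Q = 41.8 kJ/s = 150480 kJ/h
ΔT = Q/(ṁ·Cp) = 150480/(2380×1.71) = 36.975 K
T_out = 96.4 − 36.975 = 59.425 °C

T_out = 59.4 °C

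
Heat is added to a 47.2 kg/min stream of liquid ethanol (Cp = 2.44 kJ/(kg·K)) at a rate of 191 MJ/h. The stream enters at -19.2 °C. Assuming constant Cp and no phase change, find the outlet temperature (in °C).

T_out = 8.44 °C

Q = 191 MJ/h = 3183.3 kJ/min
ΔT = Q/(ṁ·Cp) = 3183.3/(47.2×2.44) = 27.641 K
T_out = -19.2 + 27.641 = 8.4408 °C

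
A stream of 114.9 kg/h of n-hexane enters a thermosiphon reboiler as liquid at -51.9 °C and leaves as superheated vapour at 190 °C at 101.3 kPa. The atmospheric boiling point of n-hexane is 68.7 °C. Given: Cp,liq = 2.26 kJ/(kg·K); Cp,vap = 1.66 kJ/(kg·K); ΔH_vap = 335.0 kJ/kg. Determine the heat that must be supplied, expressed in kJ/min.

Q = 1550 kJ/min

liquid -51.9→68.7 °C: 272.56 kJ/kg
vaporisation at 68.7 °C: 335 kJ/kg
vapour 68.7→190 °C: 201.36 kJ/kg
Δh = 272.56 + 335 + 201.36 = 808.91 kJ/kg
Q = ṁ·Δh = 114.9 kg/h × 808.91 kJ/kg = 92944 kJ/h
|Q| = 25.818 kW = 1549.1 kJ/min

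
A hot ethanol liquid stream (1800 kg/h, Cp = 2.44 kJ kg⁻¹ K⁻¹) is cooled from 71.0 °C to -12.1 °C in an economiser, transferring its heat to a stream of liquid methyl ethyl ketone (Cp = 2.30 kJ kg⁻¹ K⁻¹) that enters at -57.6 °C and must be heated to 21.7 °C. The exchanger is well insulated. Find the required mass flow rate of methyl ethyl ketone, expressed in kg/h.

ṁ_c = 2000 kg/h

Heat released by hot stream: Q = 1800 × 2.44 × (71.0 − -12.1) = 364980 kJ/h
Energy balance on cold side (adiabatic exchanger): Q = ṁ_c·Cp_c·(T_c,out − T_c,in)
ṁ_c = 364980 / [2.30 × (21.7 − -57.6)] = 2001.1 kg/h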